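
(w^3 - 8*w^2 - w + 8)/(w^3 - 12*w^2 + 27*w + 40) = (w - 1)/(w - 5)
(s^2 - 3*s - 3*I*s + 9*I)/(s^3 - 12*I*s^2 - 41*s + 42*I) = (s - 3)/(s^2 - 9*I*s - 14)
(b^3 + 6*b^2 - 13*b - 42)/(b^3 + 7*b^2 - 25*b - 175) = (b^2 - b - 6)/(b^2 - 25)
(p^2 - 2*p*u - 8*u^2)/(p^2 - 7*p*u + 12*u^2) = (p + 2*u)/(p - 3*u)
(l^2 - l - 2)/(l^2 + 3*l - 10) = (l + 1)/(l + 5)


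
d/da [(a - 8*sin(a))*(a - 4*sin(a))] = -12*a*cos(a) + 2*a - 12*sin(a) + 32*sin(2*a)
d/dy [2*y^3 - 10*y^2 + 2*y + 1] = 6*y^2 - 20*y + 2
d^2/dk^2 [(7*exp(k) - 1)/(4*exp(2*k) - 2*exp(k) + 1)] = (112*exp(4*k) - 8*exp(3*k) - 144*exp(2*k) + 26*exp(k) + 5)*exp(k)/(64*exp(6*k) - 96*exp(5*k) + 96*exp(4*k) - 56*exp(3*k) + 24*exp(2*k) - 6*exp(k) + 1)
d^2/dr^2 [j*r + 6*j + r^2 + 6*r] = 2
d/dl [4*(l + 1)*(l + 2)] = 8*l + 12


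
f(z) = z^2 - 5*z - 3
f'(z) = 2*z - 5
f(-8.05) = 102.05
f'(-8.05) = -21.10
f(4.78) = -4.05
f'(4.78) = 4.56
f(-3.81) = 30.57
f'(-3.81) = -12.62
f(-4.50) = 39.75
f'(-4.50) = -14.00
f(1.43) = -8.11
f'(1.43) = -2.14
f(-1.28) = 5.04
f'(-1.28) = -7.56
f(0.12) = -3.59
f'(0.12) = -4.76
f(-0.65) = 0.67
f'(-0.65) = -6.30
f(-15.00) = 297.00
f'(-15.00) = -35.00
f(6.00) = 3.00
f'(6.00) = 7.00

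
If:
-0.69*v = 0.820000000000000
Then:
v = -1.19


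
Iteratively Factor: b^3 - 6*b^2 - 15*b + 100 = (b - 5)*(b^2 - b - 20) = (b - 5)^2*(b + 4)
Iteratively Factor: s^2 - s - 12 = (s - 4)*(s + 3)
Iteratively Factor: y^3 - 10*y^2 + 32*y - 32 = (y - 4)*(y^2 - 6*y + 8) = (y - 4)^2*(y - 2)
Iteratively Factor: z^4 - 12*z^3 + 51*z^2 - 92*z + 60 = (z - 3)*(z^3 - 9*z^2 + 24*z - 20) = (z - 3)*(z - 2)*(z^2 - 7*z + 10) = (z - 3)*(z - 2)^2*(z - 5)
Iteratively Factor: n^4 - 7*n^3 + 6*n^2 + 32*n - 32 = (n + 2)*(n^3 - 9*n^2 + 24*n - 16) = (n - 1)*(n + 2)*(n^2 - 8*n + 16) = (n - 4)*(n - 1)*(n + 2)*(n - 4)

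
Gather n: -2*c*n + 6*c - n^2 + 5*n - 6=6*c - n^2 + n*(5 - 2*c) - 6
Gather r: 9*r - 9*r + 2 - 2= 0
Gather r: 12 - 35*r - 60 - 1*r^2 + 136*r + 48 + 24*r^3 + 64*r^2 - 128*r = 24*r^3 + 63*r^2 - 27*r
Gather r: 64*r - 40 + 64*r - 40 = 128*r - 80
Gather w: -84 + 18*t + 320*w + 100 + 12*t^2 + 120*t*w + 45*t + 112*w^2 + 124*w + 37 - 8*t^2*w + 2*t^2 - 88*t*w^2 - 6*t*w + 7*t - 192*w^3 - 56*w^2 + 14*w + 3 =14*t^2 + 70*t - 192*w^3 + w^2*(56 - 88*t) + w*(-8*t^2 + 114*t + 458) + 56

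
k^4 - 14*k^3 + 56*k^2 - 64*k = k*(k - 8)*(k - 4)*(k - 2)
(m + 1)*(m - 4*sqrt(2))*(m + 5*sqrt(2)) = m^3 + m^2 + sqrt(2)*m^2 - 40*m + sqrt(2)*m - 40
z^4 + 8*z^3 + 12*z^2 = z^2*(z + 2)*(z + 6)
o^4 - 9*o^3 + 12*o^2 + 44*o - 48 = (o - 6)*(o - 4)*(o - 1)*(o + 2)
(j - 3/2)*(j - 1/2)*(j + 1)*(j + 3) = j^4 + 2*j^3 - 17*j^2/4 - 3*j + 9/4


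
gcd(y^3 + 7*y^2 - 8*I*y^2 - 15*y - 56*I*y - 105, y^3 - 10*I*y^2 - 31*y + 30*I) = y^2 - 8*I*y - 15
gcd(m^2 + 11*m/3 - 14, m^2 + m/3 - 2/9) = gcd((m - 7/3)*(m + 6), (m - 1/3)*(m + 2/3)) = 1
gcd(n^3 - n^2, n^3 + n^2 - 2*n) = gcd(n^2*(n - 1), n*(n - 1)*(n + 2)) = n^2 - n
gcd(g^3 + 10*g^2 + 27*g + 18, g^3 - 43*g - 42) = g^2 + 7*g + 6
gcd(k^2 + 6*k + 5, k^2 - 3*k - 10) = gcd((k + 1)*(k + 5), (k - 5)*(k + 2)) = 1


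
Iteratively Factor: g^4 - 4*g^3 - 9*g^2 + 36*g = (g + 3)*(g^3 - 7*g^2 + 12*g) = g*(g + 3)*(g^2 - 7*g + 12) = g*(g - 4)*(g + 3)*(g - 3)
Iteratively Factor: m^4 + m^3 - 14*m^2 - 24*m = (m + 2)*(m^3 - m^2 - 12*m) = m*(m + 2)*(m^2 - m - 12) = m*(m - 4)*(m + 2)*(m + 3)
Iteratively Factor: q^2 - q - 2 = (q - 2)*(q + 1)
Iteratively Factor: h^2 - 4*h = (h)*(h - 4)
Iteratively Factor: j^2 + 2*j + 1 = (j + 1)*(j + 1)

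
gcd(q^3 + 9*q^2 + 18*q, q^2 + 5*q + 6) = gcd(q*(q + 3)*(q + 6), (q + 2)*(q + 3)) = q + 3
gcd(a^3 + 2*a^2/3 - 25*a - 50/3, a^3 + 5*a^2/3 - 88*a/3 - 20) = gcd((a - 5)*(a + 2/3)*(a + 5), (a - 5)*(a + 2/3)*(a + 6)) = a^2 - 13*a/3 - 10/3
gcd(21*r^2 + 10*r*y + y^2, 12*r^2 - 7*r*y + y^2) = 1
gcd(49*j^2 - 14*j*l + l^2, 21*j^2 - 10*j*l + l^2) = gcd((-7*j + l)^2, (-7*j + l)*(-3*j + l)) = 7*j - l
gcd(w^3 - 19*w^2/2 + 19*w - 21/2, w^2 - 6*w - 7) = w - 7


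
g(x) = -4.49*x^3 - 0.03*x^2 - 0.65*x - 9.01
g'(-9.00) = -1091.18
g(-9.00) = 3267.62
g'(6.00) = -485.93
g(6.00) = -983.83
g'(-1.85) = -46.64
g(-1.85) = 20.52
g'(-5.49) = -406.31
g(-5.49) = 736.61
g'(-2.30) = -71.77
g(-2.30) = 46.96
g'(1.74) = -41.54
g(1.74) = -33.89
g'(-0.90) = -11.51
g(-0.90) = -5.18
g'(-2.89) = -112.98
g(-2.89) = 101.00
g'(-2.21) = -66.31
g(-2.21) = 40.74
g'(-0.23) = -1.35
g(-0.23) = -8.81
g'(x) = -13.47*x^2 - 0.06*x - 0.65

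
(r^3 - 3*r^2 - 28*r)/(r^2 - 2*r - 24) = r*(r - 7)/(r - 6)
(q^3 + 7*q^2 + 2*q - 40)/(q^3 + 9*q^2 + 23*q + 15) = (q^2 + 2*q - 8)/(q^2 + 4*q + 3)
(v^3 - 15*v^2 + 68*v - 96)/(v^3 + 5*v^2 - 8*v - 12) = (v^3 - 15*v^2 + 68*v - 96)/(v^3 + 5*v^2 - 8*v - 12)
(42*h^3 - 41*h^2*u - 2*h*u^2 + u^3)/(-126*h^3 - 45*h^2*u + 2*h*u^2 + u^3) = (-h + u)/(3*h + u)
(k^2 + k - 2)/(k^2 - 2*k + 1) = (k + 2)/(k - 1)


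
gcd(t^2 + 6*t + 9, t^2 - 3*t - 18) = t + 3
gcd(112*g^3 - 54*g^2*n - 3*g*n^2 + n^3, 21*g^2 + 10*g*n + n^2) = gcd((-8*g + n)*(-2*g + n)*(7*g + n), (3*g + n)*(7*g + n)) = 7*g + n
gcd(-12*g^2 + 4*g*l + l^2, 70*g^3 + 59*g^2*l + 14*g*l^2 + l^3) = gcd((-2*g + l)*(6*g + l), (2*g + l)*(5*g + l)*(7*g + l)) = 1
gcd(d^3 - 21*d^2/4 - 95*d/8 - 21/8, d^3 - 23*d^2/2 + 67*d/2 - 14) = d - 7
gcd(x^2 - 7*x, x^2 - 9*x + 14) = x - 7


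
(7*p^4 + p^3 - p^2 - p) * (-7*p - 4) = -49*p^5 - 35*p^4 + 3*p^3 + 11*p^2 + 4*p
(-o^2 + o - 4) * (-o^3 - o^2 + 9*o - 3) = o^5 - 6*o^3 + 16*o^2 - 39*o + 12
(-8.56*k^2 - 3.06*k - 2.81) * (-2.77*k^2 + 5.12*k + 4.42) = 23.7112*k^4 - 35.351*k^3 - 45.7187*k^2 - 27.9124*k - 12.4202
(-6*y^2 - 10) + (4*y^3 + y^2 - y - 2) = 4*y^3 - 5*y^2 - y - 12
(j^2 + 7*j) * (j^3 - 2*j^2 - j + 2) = j^5 + 5*j^4 - 15*j^3 - 5*j^2 + 14*j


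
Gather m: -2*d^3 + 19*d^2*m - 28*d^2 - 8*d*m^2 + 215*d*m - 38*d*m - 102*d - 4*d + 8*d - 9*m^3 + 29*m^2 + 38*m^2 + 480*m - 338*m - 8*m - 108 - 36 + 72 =-2*d^3 - 28*d^2 - 98*d - 9*m^3 + m^2*(67 - 8*d) + m*(19*d^2 + 177*d + 134) - 72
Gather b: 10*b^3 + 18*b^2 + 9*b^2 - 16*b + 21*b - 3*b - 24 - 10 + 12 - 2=10*b^3 + 27*b^2 + 2*b - 24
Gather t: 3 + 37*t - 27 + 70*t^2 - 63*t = 70*t^2 - 26*t - 24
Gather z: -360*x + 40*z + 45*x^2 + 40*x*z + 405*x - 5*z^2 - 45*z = 45*x^2 + 45*x - 5*z^2 + z*(40*x - 5)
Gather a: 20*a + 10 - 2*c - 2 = 20*a - 2*c + 8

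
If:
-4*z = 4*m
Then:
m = -z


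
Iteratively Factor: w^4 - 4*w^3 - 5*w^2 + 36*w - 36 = (w - 2)*(w^3 - 2*w^2 - 9*w + 18) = (w - 3)*(w - 2)*(w^2 + w - 6) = (w - 3)*(w - 2)^2*(w + 3)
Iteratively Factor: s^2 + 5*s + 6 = (s + 3)*(s + 2)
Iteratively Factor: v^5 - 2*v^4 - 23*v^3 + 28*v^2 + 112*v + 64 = (v + 1)*(v^4 - 3*v^3 - 20*v^2 + 48*v + 64) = (v + 1)^2*(v^3 - 4*v^2 - 16*v + 64) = (v - 4)*(v + 1)^2*(v^2 - 16) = (v - 4)^2*(v + 1)^2*(v + 4)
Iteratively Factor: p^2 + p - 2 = (p + 2)*(p - 1)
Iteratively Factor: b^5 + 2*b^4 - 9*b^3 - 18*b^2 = (b)*(b^4 + 2*b^3 - 9*b^2 - 18*b) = b*(b + 2)*(b^3 - 9*b) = b*(b + 2)*(b + 3)*(b^2 - 3*b) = b^2*(b + 2)*(b + 3)*(b - 3)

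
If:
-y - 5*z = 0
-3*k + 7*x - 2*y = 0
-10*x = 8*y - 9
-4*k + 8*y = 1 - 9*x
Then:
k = 295/164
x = 33/41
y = 39/328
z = -39/1640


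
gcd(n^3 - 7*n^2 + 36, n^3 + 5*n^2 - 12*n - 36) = n^2 - n - 6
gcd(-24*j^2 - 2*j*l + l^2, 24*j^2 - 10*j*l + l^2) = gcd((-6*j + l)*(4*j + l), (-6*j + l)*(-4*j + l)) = 6*j - l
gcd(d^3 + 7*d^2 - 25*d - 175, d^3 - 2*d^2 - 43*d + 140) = d^2 + 2*d - 35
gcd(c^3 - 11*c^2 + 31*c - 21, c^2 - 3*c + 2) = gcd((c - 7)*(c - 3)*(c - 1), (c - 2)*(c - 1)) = c - 1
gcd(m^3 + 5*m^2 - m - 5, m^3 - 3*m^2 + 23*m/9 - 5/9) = m - 1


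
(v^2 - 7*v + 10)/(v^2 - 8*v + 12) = (v - 5)/(v - 6)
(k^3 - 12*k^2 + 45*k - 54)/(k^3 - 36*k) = (k^2 - 6*k + 9)/(k*(k + 6))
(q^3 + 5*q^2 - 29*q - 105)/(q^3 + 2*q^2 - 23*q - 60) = (q + 7)/(q + 4)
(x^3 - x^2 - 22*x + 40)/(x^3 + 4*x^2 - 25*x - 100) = (x^2 - 6*x + 8)/(x^2 - x - 20)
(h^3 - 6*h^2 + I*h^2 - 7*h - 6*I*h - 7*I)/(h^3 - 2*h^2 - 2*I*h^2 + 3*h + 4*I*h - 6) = (h^2 - 6*h - 7)/(h^2 - h*(2 + 3*I) + 6*I)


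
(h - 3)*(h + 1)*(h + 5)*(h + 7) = h^4 + 10*h^3 + 8*h^2 - 106*h - 105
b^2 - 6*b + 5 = (b - 5)*(b - 1)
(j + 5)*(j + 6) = j^2 + 11*j + 30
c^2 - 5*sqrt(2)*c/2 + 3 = (c - 3*sqrt(2)/2)*(c - sqrt(2))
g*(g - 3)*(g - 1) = g^3 - 4*g^2 + 3*g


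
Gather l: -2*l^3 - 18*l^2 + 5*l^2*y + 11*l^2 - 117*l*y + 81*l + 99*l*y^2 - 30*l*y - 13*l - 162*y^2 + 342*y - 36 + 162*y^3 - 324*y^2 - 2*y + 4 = -2*l^3 + l^2*(5*y - 7) + l*(99*y^2 - 147*y + 68) + 162*y^3 - 486*y^2 + 340*y - 32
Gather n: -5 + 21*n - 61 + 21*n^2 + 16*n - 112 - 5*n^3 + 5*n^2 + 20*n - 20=-5*n^3 + 26*n^2 + 57*n - 198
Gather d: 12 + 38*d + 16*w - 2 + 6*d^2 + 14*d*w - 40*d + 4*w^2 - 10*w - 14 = 6*d^2 + d*(14*w - 2) + 4*w^2 + 6*w - 4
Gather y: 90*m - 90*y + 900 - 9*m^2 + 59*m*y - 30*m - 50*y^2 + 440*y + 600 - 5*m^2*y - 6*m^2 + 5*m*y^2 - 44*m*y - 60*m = -15*m^2 + y^2*(5*m - 50) + y*(-5*m^2 + 15*m + 350) + 1500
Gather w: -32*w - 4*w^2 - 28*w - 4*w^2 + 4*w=-8*w^2 - 56*w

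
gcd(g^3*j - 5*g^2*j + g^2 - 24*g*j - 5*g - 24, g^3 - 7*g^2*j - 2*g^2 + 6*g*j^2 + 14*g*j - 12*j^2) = 1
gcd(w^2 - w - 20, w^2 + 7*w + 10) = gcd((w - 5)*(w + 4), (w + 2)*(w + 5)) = 1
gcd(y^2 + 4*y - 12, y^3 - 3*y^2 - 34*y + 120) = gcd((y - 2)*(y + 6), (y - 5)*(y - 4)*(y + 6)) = y + 6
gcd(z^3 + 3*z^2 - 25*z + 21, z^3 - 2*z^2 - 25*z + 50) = 1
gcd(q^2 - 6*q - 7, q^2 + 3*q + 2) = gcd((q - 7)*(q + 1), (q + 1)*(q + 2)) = q + 1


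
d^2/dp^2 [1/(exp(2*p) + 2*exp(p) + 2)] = 2*(4*(exp(p) + 1)^2*exp(p) - (2*exp(p) + 1)*(exp(2*p) + 2*exp(p) + 2))*exp(p)/(exp(2*p) + 2*exp(p) + 2)^3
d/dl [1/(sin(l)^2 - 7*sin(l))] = (7 - 2*sin(l))*cos(l)/((sin(l) - 7)^2*sin(l)^2)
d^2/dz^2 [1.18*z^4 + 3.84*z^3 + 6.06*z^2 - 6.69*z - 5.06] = 14.16*z^2 + 23.04*z + 12.12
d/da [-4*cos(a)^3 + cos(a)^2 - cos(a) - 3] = (12*cos(a)^2 - 2*cos(a) + 1)*sin(a)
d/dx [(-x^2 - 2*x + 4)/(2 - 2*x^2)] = (-x^2 + 3*x - 1)/(x^4 - 2*x^2 + 1)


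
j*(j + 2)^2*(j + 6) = j^4 + 10*j^3 + 28*j^2 + 24*j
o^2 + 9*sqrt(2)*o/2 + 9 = (o + 3*sqrt(2)/2)*(o + 3*sqrt(2))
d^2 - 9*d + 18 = (d - 6)*(d - 3)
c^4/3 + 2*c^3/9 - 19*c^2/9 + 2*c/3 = c*(c/3 + 1)*(c - 2)*(c - 1/3)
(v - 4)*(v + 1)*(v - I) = v^3 - 3*v^2 - I*v^2 - 4*v + 3*I*v + 4*I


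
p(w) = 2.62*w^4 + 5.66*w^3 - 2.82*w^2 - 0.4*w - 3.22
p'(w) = 10.48*w^3 + 16.98*w^2 - 5.64*w - 0.4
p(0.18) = -3.35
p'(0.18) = -0.80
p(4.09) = 1068.37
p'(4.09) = 977.60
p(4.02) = 1001.54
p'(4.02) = 932.16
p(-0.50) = -4.27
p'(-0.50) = 5.36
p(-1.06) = -9.40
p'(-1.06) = 12.18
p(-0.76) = -6.16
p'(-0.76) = 9.09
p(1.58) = 27.76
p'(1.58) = 74.41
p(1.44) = 18.52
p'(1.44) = 57.98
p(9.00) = 21080.72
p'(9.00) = 8964.14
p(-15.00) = 112903.28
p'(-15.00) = -31465.30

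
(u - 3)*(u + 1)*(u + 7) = u^3 + 5*u^2 - 17*u - 21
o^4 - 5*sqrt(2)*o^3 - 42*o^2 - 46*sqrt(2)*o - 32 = (o - 8*sqrt(2))*(o + sqrt(2))^3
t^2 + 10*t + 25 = (t + 5)^2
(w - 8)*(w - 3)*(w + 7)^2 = w^4 + 3*w^3 - 81*w^2 - 203*w + 1176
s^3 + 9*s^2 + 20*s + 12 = (s + 1)*(s + 2)*(s + 6)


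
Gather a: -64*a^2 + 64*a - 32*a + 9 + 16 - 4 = -64*a^2 + 32*a + 21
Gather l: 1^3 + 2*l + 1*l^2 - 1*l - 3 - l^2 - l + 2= 0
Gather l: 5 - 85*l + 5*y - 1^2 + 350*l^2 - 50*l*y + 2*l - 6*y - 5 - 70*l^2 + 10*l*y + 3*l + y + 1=280*l^2 + l*(-40*y - 80)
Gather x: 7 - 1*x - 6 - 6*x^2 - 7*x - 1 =-6*x^2 - 8*x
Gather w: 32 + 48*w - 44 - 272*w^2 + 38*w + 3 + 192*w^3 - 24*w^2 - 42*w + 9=192*w^3 - 296*w^2 + 44*w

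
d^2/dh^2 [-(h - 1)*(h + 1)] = -2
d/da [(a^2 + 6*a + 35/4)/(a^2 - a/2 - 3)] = (-52*a^2 - 188*a - 109)/(2*(4*a^4 - 4*a^3 - 23*a^2 + 12*a + 36))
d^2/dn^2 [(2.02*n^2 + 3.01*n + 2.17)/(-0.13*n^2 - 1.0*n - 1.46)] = (0.423462*n^3 + 2.080338*n^2 + 1.735188*n - 3.338732)/(0.002197*n^6 + 0.0507*n^5 + 0.464022*n^4 + 2.1388*n^3 + 5.211324*n^2 + 6.3948*n + 3.112136)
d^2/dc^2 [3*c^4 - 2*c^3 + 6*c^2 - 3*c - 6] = 36*c^2 - 12*c + 12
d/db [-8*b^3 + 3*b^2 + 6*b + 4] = -24*b^2 + 6*b + 6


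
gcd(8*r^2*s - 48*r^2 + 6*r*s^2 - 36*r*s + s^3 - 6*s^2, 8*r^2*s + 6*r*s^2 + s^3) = 8*r^2 + 6*r*s + s^2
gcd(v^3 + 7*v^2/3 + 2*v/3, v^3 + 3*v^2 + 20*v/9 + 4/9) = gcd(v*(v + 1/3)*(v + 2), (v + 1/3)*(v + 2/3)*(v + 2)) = v^2 + 7*v/3 + 2/3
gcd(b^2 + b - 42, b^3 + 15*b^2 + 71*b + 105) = b + 7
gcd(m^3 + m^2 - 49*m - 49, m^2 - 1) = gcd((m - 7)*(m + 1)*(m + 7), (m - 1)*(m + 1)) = m + 1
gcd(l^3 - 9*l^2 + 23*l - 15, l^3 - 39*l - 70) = 1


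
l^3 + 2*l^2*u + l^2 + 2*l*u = l*(l + 1)*(l + 2*u)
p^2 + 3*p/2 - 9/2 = (p - 3/2)*(p + 3)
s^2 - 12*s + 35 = (s - 7)*(s - 5)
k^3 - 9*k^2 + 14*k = k*(k - 7)*(k - 2)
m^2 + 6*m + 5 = (m + 1)*(m + 5)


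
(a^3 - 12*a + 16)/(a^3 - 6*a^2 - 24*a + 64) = (a - 2)/(a - 8)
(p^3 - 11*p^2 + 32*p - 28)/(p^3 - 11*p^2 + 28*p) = (p^2 - 4*p + 4)/(p*(p - 4))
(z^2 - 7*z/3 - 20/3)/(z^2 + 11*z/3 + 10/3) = (z - 4)/(z + 2)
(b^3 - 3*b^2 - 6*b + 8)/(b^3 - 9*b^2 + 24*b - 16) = (b + 2)/(b - 4)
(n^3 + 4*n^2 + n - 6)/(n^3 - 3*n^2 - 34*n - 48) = (n - 1)/(n - 8)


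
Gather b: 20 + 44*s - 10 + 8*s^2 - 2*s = 8*s^2 + 42*s + 10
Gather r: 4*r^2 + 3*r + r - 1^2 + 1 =4*r^2 + 4*r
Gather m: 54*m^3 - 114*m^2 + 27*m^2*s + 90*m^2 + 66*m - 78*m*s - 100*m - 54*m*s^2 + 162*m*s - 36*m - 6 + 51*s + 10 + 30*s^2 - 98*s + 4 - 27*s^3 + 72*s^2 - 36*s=54*m^3 + m^2*(27*s - 24) + m*(-54*s^2 + 84*s - 70) - 27*s^3 + 102*s^2 - 83*s + 8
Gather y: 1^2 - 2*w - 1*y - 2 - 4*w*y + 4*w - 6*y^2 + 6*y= 2*w - 6*y^2 + y*(5 - 4*w) - 1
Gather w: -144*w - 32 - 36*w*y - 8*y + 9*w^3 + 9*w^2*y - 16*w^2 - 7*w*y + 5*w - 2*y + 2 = 9*w^3 + w^2*(9*y - 16) + w*(-43*y - 139) - 10*y - 30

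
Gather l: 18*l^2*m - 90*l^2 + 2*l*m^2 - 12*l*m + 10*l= l^2*(18*m - 90) + l*(2*m^2 - 12*m + 10)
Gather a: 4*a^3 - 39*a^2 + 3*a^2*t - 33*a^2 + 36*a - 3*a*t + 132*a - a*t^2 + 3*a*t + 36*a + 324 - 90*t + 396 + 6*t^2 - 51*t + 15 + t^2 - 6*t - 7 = 4*a^3 + a^2*(3*t - 72) + a*(204 - t^2) + 7*t^2 - 147*t + 728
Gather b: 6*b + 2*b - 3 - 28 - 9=8*b - 40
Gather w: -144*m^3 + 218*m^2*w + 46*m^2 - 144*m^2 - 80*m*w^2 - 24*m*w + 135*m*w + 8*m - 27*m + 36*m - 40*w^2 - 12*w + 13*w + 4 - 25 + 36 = -144*m^3 - 98*m^2 + 17*m + w^2*(-80*m - 40) + w*(218*m^2 + 111*m + 1) + 15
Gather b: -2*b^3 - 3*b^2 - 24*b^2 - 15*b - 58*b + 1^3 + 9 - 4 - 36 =-2*b^3 - 27*b^2 - 73*b - 30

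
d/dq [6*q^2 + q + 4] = 12*q + 1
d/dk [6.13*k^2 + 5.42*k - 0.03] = 12.26*k + 5.42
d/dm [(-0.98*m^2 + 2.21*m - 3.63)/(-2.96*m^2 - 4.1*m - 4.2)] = (10.5596*m^2 - 13.2576*m - 24.165)/(8.7616*m^4 + 24.272*m^3 + 41.674*m^2 + 34.44*m + 17.64)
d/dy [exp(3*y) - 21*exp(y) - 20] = 3*(exp(2*y) - 7)*exp(y)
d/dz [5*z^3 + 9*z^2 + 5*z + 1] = 15*z^2 + 18*z + 5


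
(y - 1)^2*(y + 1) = y^3 - y^2 - y + 1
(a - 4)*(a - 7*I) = a^2 - 4*a - 7*I*a + 28*I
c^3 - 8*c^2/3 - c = c*(c - 3)*(c + 1/3)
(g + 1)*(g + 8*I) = g^2 + g + 8*I*g + 8*I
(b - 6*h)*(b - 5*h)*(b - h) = b^3 - 12*b^2*h + 41*b*h^2 - 30*h^3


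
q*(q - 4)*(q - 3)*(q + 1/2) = q^4 - 13*q^3/2 + 17*q^2/2 + 6*q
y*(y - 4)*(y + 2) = y^3 - 2*y^2 - 8*y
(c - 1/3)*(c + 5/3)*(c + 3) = c^3 + 13*c^2/3 + 31*c/9 - 5/3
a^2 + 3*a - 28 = (a - 4)*(a + 7)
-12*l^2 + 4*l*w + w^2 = (-2*l + w)*(6*l + w)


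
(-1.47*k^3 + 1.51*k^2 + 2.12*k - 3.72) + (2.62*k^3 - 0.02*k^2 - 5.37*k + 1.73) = 1.15*k^3 + 1.49*k^2 - 3.25*k - 1.99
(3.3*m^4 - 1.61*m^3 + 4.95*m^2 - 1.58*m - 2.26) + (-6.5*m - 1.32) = 3.3*m^4 - 1.61*m^3 + 4.95*m^2 - 8.08*m - 3.58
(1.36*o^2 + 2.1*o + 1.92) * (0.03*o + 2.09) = 0.0408*o^3 + 2.9054*o^2 + 4.4466*o + 4.0128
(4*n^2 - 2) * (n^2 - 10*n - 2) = 4*n^4 - 40*n^3 - 10*n^2 + 20*n + 4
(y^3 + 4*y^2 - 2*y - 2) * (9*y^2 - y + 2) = 9*y^5 + 35*y^4 - 20*y^3 - 8*y^2 - 2*y - 4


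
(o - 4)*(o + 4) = o^2 - 16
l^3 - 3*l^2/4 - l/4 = l*(l - 1)*(l + 1/4)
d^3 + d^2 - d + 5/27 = (d - 1/3)^2*(d + 5/3)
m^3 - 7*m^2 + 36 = (m - 6)*(m - 3)*(m + 2)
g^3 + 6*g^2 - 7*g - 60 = (g - 3)*(g + 4)*(g + 5)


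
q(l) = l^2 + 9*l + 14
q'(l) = 2*l + 9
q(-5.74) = -4.71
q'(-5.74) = -2.48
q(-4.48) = -6.25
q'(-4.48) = 0.04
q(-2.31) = -1.45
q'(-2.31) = 4.38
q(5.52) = 94.15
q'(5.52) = 20.04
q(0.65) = 20.27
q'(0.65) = 10.30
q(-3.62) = -5.48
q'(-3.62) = 1.76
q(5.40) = 91.76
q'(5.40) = 19.80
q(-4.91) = -6.08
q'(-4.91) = -0.82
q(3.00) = 50.00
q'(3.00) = 15.00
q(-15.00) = 104.00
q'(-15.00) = -21.00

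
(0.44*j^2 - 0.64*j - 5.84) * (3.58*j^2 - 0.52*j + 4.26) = 1.5752*j^4 - 2.52*j^3 - 18.7*j^2 + 0.3104*j - 24.8784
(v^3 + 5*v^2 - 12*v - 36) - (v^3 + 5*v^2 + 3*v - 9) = -15*v - 27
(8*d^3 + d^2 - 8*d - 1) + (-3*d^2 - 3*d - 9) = 8*d^3 - 2*d^2 - 11*d - 10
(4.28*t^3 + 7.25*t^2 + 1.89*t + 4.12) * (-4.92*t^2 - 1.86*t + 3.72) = -21.0576*t^5 - 43.6308*t^4 - 6.8622*t^3 + 3.1842*t^2 - 0.632400000000001*t + 15.3264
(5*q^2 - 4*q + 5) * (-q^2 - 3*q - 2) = -5*q^4 - 11*q^3 - 3*q^2 - 7*q - 10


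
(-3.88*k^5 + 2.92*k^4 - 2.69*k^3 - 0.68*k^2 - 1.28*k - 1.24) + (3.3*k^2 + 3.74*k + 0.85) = -3.88*k^5 + 2.92*k^4 - 2.69*k^3 + 2.62*k^2 + 2.46*k - 0.39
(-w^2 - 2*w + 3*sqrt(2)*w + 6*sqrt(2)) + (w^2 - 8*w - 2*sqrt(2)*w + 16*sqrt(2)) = -10*w + sqrt(2)*w + 22*sqrt(2)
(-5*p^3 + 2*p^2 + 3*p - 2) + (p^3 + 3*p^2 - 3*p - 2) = -4*p^3 + 5*p^2 - 4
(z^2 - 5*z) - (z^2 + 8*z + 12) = -13*z - 12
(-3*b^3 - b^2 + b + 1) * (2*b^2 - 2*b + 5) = -6*b^5 + 4*b^4 - 11*b^3 - 5*b^2 + 3*b + 5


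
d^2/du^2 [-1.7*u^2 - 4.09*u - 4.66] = -3.40000000000000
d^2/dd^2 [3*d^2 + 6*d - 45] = 6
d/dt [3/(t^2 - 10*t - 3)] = 6*(5 - t)/(-t^2 + 10*t + 3)^2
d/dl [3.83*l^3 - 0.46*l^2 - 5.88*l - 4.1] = 11.49*l^2 - 0.92*l - 5.88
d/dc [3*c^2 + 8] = 6*c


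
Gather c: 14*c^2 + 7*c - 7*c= 14*c^2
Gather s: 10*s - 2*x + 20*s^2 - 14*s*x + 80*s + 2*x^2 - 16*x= 20*s^2 + s*(90 - 14*x) + 2*x^2 - 18*x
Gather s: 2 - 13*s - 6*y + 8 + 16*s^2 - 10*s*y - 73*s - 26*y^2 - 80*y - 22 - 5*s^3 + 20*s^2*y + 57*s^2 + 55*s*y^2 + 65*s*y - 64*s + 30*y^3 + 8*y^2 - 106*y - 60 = -5*s^3 + s^2*(20*y + 73) + s*(55*y^2 + 55*y - 150) + 30*y^3 - 18*y^2 - 192*y - 72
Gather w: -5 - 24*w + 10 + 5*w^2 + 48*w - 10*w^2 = -5*w^2 + 24*w + 5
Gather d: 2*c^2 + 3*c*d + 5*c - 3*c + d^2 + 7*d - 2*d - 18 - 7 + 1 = 2*c^2 + 2*c + d^2 + d*(3*c + 5) - 24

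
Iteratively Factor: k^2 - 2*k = (k - 2)*(k)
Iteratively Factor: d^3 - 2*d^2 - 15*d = (d + 3)*(d^2 - 5*d) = (d - 5)*(d + 3)*(d)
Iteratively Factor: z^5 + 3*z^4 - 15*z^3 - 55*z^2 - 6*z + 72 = (z - 1)*(z^4 + 4*z^3 - 11*z^2 - 66*z - 72) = (z - 1)*(z + 2)*(z^3 + 2*z^2 - 15*z - 36) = (z - 1)*(z + 2)*(z + 3)*(z^2 - z - 12) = (z - 4)*(z - 1)*(z + 2)*(z + 3)*(z + 3)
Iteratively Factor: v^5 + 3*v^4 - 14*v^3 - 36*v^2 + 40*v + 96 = (v + 2)*(v^4 + v^3 - 16*v^2 - 4*v + 48) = (v + 2)*(v + 4)*(v^3 - 3*v^2 - 4*v + 12) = (v - 3)*(v + 2)*(v + 4)*(v^2 - 4) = (v - 3)*(v + 2)^2*(v + 4)*(v - 2)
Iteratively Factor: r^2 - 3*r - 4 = (r - 4)*(r + 1)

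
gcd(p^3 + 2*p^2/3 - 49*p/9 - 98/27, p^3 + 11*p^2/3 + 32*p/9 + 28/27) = p^2 + 3*p + 14/9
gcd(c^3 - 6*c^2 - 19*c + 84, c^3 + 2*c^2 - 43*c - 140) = c^2 - 3*c - 28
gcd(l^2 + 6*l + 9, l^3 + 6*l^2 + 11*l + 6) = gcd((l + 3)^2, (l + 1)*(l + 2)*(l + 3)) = l + 3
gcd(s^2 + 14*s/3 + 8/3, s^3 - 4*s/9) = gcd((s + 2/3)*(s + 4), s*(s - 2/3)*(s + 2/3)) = s + 2/3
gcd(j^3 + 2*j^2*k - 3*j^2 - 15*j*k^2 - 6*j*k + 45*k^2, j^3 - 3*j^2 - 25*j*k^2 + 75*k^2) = j^2 + 5*j*k - 3*j - 15*k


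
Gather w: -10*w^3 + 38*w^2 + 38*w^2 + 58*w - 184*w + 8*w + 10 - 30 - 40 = -10*w^3 + 76*w^2 - 118*w - 60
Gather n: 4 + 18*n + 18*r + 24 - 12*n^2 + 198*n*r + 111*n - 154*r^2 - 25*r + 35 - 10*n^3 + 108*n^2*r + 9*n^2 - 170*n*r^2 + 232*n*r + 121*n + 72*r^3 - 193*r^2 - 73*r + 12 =-10*n^3 + n^2*(108*r - 3) + n*(-170*r^2 + 430*r + 250) + 72*r^3 - 347*r^2 - 80*r + 75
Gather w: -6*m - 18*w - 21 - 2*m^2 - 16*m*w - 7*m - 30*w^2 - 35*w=-2*m^2 - 13*m - 30*w^2 + w*(-16*m - 53) - 21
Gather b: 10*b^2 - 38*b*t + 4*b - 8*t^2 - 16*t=10*b^2 + b*(4 - 38*t) - 8*t^2 - 16*t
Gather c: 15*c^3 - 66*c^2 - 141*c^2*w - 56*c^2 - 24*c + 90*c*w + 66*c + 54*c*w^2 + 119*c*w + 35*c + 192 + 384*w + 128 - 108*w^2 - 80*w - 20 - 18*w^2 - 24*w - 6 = 15*c^3 + c^2*(-141*w - 122) + c*(54*w^2 + 209*w + 77) - 126*w^2 + 280*w + 294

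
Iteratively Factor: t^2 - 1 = (t - 1)*(t + 1)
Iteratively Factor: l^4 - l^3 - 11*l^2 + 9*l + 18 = (l + 3)*(l^3 - 4*l^2 + l + 6) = (l - 2)*(l + 3)*(l^2 - 2*l - 3) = (l - 2)*(l + 1)*(l + 3)*(l - 3)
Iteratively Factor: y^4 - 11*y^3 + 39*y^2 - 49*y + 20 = (y - 5)*(y^3 - 6*y^2 + 9*y - 4) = (y - 5)*(y - 1)*(y^2 - 5*y + 4) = (y - 5)*(y - 1)^2*(y - 4)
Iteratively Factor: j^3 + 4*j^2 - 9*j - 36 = (j + 4)*(j^2 - 9) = (j + 3)*(j + 4)*(j - 3)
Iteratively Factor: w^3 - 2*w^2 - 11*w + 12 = (w + 3)*(w^2 - 5*w + 4) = (w - 4)*(w + 3)*(w - 1)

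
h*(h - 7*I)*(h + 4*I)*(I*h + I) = I*h^4 + 3*h^3 + I*h^3 + 3*h^2 + 28*I*h^2 + 28*I*h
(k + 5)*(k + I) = k^2 + 5*k + I*k + 5*I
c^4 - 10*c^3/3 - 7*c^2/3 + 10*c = c*(c - 3)*(c - 2)*(c + 5/3)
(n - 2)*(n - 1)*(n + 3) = n^3 - 7*n + 6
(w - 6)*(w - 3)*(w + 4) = w^3 - 5*w^2 - 18*w + 72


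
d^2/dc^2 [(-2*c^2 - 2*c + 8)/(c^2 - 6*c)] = 4*(-7*c^3 + 12*c^2 - 72*c + 144)/(c^3*(c^3 - 18*c^2 + 108*c - 216))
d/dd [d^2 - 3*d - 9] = 2*d - 3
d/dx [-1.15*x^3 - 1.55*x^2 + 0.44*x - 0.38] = -3.45*x^2 - 3.1*x + 0.44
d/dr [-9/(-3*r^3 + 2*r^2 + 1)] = 9*r*(4 - 9*r)/(-3*r^3 + 2*r^2 + 1)^2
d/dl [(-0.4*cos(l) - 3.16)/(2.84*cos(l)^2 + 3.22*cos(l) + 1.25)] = (1.136*sin(l)^2 - 17.9488*cos(l) - 10.8112)*sin(l)/(2.84*cos(l)^2 + 3.22*cos(l) + 1.25)^2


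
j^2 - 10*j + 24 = (j - 6)*(j - 4)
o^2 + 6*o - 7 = (o - 1)*(o + 7)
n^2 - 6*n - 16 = (n - 8)*(n + 2)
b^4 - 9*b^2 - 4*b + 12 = (b - 3)*(b - 1)*(b + 2)^2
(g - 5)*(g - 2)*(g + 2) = g^3 - 5*g^2 - 4*g + 20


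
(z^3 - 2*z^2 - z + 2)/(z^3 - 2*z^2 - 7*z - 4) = (z^2 - 3*z + 2)/(z^2 - 3*z - 4)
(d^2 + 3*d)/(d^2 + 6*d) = (d + 3)/(d + 6)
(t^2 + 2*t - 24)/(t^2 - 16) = (t + 6)/(t + 4)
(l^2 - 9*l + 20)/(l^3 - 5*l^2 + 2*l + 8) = (l - 5)/(l^2 - l - 2)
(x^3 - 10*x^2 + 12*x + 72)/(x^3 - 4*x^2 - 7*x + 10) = (x^2 - 12*x + 36)/(x^2 - 6*x + 5)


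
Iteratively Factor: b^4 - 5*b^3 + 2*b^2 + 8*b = (b - 4)*(b^3 - b^2 - 2*b) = (b - 4)*(b + 1)*(b^2 - 2*b) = (b - 4)*(b - 2)*(b + 1)*(b)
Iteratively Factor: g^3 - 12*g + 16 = (g - 2)*(g^2 + 2*g - 8) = (g - 2)*(g + 4)*(g - 2)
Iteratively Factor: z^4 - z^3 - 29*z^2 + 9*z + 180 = (z - 5)*(z^3 + 4*z^2 - 9*z - 36) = (z - 5)*(z + 4)*(z^2 - 9) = (z - 5)*(z + 3)*(z + 4)*(z - 3)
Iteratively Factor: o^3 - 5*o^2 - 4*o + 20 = (o + 2)*(o^2 - 7*o + 10) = (o - 5)*(o + 2)*(o - 2)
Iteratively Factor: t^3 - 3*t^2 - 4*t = (t + 1)*(t^2 - 4*t) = t*(t + 1)*(t - 4)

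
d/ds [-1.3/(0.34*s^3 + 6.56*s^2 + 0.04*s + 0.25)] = (1.326*s^2 + 17.056*s + 0.052)/(0.34*s^3 + 6.56*s^2 + 0.04*s + 0.25)^2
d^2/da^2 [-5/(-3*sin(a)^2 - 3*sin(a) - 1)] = 15*(-12*sin(a)^4 - 9*sin(a)^3 + 19*sin(a)^2 + 19*sin(a) + 4)/(3*sin(a)^2 + 3*sin(a) + 1)^3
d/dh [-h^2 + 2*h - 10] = 2 - 2*h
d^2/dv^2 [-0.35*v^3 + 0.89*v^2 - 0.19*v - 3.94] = 1.78 - 2.1*v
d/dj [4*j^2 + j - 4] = 8*j + 1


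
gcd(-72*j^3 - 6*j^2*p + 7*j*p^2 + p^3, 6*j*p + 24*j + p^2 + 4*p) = 6*j + p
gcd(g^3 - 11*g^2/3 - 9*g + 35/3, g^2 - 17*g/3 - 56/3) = g + 7/3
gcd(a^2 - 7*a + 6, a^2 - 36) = a - 6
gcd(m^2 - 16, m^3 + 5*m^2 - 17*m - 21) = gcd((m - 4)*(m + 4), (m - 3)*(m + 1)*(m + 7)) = 1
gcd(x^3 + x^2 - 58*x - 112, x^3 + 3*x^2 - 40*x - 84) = x^2 + 9*x + 14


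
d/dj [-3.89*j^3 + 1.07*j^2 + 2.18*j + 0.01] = -11.67*j^2 + 2.14*j + 2.18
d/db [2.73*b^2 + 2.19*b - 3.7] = 5.46*b + 2.19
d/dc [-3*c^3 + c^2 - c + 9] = -9*c^2 + 2*c - 1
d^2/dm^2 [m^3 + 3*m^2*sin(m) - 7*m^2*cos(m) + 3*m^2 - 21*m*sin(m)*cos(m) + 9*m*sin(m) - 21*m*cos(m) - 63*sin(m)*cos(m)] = -3*m^2*sin(m) + 7*m^2*cos(m) + 19*m*sin(m) + 42*m*sin(2*m) + 33*m*cos(m) + 6*m + 48*sin(m) + 126*sin(2*m) + 4*cos(m) - 42*cos(2*m) + 6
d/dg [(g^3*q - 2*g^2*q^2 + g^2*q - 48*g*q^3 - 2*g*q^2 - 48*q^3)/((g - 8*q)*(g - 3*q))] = q*(g^2 - 6*g*q - 18*q^2 - 9*q)/(g^2 - 6*g*q + 9*q^2)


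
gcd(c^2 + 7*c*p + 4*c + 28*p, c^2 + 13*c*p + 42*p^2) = c + 7*p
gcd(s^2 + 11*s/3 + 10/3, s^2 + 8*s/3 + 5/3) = s + 5/3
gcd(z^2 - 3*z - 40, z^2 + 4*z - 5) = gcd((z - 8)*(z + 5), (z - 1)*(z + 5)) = z + 5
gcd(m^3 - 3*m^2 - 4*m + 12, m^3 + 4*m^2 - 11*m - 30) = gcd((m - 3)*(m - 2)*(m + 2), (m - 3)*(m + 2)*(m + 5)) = m^2 - m - 6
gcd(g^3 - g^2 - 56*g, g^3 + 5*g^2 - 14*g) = g^2 + 7*g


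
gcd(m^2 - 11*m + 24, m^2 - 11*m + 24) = m^2 - 11*m + 24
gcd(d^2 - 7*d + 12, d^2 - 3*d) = d - 3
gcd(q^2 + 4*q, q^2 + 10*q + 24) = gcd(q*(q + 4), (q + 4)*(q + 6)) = q + 4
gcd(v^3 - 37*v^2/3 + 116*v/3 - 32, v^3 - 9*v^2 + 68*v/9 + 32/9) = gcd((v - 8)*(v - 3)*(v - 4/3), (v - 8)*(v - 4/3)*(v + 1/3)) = v^2 - 28*v/3 + 32/3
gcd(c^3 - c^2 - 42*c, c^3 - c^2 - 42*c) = c^3 - c^2 - 42*c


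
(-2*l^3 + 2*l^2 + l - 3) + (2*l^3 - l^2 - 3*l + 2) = l^2 - 2*l - 1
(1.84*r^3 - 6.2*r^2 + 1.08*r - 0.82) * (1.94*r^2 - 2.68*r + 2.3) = 3.5696*r^5 - 16.9592*r^4 + 22.9432*r^3 - 18.7452*r^2 + 4.6816*r - 1.886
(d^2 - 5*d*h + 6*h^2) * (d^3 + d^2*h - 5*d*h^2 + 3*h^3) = d^5 - 4*d^4*h - 4*d^3*h^2 + 34*d^2*h^3 - 45*d*h^4 + 18*h^5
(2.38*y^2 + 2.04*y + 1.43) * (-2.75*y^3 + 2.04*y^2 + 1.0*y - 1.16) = -6.545*y^5 - 0.7548*y^4 + 2.6091*y^3 + 2.1964*y^2 - 0.9364*y - 1.6588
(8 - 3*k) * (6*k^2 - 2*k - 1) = -18*k^3 + 54*k^2 - 13*k - 8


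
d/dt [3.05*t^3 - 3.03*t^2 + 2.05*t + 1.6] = 9.15*t^2 - 6.06*t + 2.05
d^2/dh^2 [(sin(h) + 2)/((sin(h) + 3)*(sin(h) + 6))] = (-sin(h)^5 + sin(h)^4 + 56*sin(h)^3 + 156*sin(h)^2 - 72)/((sin(h) + 3)^3*(sin(h) + 6)^3)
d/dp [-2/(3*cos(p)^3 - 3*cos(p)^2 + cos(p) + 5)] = -2*(3*cos(p) - 1)^2*sin(p)/(3*cos(p)^3 - 3*cos(p)^2 + cos(p) + 5)^2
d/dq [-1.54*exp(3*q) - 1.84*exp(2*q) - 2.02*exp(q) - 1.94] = (-4.62*exp(2*q) - 3.68*exp(q) - 2.02)*exp(q)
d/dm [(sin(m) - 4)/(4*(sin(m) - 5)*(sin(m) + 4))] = (8*sin(m) + cos(m)^2 - 25)*cos(m)/(4*(sin(m) - 5)^2*(sin(m) + 4)^2)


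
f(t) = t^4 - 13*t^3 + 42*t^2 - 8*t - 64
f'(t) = 4*t^3 - 39*t^2 + 84*t - 8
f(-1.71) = 146.05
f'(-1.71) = -285.68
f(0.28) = -63.23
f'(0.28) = 12.55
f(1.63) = -14.69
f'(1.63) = 42.62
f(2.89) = 19.64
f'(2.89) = 5.58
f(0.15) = -64.30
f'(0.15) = 3.74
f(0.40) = -61.29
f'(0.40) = 19.62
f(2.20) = 6.68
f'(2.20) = 30.63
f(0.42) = -60.88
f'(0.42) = 20.70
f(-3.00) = 770.00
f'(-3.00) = -719.00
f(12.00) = 4160.00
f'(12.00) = 2296.00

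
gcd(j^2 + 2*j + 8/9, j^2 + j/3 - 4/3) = j + 4/3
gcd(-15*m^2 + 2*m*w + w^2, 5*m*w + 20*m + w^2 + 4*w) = 5*m + w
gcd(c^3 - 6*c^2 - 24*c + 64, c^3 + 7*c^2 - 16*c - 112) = c + 4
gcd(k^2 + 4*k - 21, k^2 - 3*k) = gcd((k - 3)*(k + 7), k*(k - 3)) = k - 3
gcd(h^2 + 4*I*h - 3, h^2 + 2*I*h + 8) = 1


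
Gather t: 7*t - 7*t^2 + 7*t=-7*t^2 + 14*t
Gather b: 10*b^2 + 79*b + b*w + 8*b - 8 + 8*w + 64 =10*b^2 + b*(w + 87) + 8*w + 56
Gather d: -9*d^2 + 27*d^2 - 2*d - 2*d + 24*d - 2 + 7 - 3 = 18*d^2 + 20*d + 2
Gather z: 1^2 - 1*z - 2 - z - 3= -2*z - 4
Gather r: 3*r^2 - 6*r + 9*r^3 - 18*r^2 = 9*r^3 - 15*r^2 - 6*r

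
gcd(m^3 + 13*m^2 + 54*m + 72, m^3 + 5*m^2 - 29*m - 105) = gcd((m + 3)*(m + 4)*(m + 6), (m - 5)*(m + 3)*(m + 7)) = m + 3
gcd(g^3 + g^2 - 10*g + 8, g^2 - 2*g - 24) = g + 4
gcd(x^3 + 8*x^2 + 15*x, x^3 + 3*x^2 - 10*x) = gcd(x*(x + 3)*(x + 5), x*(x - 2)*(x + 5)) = x^2 + 5*x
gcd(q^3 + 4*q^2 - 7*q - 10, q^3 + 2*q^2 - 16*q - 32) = 1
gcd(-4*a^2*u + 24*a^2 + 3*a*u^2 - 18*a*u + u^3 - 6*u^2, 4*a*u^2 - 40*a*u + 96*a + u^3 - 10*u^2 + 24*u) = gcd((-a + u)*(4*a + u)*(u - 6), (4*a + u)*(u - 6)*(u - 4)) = 4*a*u - 24*a + u^2 - 6*u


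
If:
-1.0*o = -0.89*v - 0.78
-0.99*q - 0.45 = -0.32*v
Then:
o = 0.89*v + 0.78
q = 0.323232323232323*v - 0.454545454545455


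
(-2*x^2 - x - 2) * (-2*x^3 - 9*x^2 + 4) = 4*x^5 + 20*x^4 + 13*x^3 + 10*x^2 - 4*x - 8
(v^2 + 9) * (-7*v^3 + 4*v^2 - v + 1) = -7*v^5 + 4*v^4 - 64*v^3 + 37*v^2 - 9*v + 9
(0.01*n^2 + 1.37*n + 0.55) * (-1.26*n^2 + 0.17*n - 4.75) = -0.0126*n^4 - 1.7245*n^3 - 0.5076*n^2 - 6.414*n - 2.6125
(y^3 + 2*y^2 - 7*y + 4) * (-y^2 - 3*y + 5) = -y^5 - 5*y^4 + 6*y^3 + 27*y^2 - 47*y + 20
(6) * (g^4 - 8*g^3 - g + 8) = 6*g^4 - 48*g^3 - 6*g + 48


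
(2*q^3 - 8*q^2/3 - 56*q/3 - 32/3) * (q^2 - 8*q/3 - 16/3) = 2*q^5 - 8*q^4 - 200*q^3/9 + 160*q^2/3 + 128*q + 512/9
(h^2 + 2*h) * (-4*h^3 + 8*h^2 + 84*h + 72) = -4*h^5 + 100*h^3 + 240*h^2 + 144*h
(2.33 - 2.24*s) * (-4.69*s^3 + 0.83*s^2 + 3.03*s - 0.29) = 10.5056*s^4 - 12.7869*s^3 - 4.8533*s^2 + 7.7095*s - 0.6757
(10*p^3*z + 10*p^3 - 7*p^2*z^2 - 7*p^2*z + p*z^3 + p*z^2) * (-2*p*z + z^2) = -20*p^4*z^2 - 20*p^4*z + 24*p^3*z^3 + 24*p^3*z^2 - 9*p^2*z^4 - 9*p^2*z^3 + p*z^5 + p*z^4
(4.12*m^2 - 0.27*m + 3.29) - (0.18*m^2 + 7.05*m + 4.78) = 3.94*m^2 - 7.32*m - 1.49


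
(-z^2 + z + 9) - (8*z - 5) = -z^2 - 7*z + 14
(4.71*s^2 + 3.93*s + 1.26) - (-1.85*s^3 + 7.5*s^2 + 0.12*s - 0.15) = 1.85*s^3 - 2.79*s^2 + 3.81*s + 1.41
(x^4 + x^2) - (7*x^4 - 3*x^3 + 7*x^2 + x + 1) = -6*x^4 + 3*x^3 - 6*x^2 - x - 1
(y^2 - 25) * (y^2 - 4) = y^4 - 29*y^2 + 100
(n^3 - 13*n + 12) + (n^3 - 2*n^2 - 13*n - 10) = 2*n^3 - 2*n^2 - 26*n + 2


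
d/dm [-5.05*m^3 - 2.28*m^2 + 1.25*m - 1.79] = -15.15*m^2 - 4.56*m + 1.25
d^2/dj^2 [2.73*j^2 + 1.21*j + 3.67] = 5.46000000000000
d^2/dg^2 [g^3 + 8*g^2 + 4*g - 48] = 6*g + 16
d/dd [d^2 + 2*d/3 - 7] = 2*d + 2/3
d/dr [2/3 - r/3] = -1/3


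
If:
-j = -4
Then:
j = 4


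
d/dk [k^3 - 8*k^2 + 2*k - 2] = 3*k^2 - 16*k + 2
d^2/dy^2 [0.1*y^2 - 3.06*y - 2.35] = 0.200000000000000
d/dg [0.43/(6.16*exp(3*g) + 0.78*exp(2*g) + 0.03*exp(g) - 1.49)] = (-7.9464*exp(2*g) - 0.6708*exp(g) - 0.0129)*exp(g)/(6.16*exp(3*g) + 0.78*exp(2*g) + 0.03*exp(g) - 1.49)^2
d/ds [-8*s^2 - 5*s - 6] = -16*s - 5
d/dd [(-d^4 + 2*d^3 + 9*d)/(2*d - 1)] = 3*(-2*d^4 + 4*d^3 - 2*d^2 - 3)/(4*d^2 - 4*d + 1)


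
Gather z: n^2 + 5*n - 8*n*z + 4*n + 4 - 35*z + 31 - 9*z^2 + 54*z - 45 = n^2 + 9*n - 9*z^2 + z*(19 - 8*n) - 10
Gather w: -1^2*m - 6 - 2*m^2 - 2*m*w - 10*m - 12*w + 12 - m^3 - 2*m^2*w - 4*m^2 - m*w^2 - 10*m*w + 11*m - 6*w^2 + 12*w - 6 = -m^3 - 6*m^2 + w^2*(-m - 6) + w*(-2*m^2 - 12*m)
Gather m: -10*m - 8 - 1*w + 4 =-10*m - w - 4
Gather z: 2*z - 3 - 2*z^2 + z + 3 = -2*z^2 + 3*z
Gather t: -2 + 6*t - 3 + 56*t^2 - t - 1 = 56*t^2 + 5*t - 6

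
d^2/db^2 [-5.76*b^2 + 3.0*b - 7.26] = -11.5200000000000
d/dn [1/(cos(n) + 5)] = sin(n)/(cos(n) + 5)^2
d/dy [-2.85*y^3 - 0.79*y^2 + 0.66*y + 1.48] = -8.55*y^2 - 1.58*y + 0.66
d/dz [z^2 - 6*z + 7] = 2*z - 6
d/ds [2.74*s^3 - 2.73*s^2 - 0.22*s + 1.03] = 8.22*s^2 - 5.46*s - 0.22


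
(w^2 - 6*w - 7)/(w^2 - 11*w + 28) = (w + 1)/(w - 4)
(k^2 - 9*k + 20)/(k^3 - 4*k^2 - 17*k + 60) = (k - 4)/(k^2 + k - 12)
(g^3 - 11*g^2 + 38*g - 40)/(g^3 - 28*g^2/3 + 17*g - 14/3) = 3*(g^2 - 9*g + 20)/(3*g^2 - 22*g + 7)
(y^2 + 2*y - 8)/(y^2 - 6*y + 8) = (y + 4)/(y - 4)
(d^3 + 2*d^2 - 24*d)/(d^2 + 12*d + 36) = d*(d - 4)/(d + 6)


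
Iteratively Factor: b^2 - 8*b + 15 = (b - 5)*(b - 3)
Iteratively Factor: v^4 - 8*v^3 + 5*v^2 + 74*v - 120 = (v + 3)*(v^3 - 11*v^2 + 38*v - 40) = (v - 4)*(v + 3)*(v^2 - 7*v + 10) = (v - 5)*(v - 4)*(v + 3)*(v - 2)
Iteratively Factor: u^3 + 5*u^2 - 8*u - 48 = (u - 3)*(u^2 + 8*u + 16) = (u - 3)*(u + 4)*(u + 4)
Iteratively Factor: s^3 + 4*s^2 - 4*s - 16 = (s + 4)*(s^2 - 4) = (s - 2)*(s + 4)*(s + 2)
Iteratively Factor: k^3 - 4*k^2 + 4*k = (k)*(k^2 - 4*k + 4) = k*(k - 2)*(k - 2)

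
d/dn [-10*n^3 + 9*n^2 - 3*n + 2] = -30*n^2 + 18*n - 3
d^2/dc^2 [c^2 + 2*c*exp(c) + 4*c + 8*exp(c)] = 2*c*exp(c) + 12*exp(c) + 2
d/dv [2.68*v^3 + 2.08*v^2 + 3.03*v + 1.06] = 8.04*v^2 + 4.16*v + 3.03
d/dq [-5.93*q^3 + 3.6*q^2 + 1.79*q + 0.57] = -17.79*q^2 + 7.2*q + 1.79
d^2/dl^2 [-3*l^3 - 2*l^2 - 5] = -18*l - 4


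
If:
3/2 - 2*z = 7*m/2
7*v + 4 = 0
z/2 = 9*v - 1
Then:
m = 365/49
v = -4/7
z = -86/7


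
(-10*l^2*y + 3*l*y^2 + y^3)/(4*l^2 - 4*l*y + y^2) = y*(5*l + y)/(-2*l + y)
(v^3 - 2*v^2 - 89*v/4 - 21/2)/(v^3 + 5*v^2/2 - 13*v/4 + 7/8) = 2*(2*v^2 - 11*v - 6)/(4*v^2 - 4*v + 1)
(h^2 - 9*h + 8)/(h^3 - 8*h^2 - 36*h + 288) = (h - 1)/(h^2 - 36)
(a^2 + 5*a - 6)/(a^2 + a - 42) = (a^2 + 5*a - 6)/(a^2 + a - 42)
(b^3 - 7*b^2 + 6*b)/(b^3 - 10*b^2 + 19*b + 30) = b*(b - 1)/(b^2 - 4*b - 5)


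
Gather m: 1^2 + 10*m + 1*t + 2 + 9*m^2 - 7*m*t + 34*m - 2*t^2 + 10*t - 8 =9*m^2 + m*(44 - 7*t) - 2*t^2 + 11*t - 5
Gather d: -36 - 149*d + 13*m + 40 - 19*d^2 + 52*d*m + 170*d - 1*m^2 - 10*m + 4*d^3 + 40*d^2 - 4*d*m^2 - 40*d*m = 4*d^3 + 21*d^2 + d*(-4*m^2 + 12*m + 21) - m^2 + 3*m + 4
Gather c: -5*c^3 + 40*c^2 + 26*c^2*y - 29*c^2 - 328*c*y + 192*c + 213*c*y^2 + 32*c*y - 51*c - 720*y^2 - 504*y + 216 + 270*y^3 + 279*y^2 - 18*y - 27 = -5*c^3 + c^2*(26*y + 11) + c*(213*y^2 - 296*y + 141) + 270*y^3 - 441*y^2 - 522*y + 189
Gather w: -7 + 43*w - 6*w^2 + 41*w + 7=-6*w^2 + 84*w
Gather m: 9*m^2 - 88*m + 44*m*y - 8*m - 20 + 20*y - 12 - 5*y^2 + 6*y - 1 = 9*m^2 + m*(44*y - 96) - 5*y^2 + 26*y - 33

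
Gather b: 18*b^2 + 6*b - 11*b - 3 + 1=18*b^2 - 5*b - 2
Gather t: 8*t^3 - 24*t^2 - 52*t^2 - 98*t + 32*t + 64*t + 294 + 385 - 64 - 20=8*t^3 - 76*t^2 - 2*t + 595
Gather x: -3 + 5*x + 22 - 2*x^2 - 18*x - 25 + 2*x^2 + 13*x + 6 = 0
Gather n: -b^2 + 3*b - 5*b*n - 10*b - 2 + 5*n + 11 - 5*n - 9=-b^2 - 5*b*n - 7*b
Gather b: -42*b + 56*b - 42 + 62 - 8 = 14*b + 12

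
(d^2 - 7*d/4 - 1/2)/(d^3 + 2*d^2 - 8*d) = (d + 1/4)/(d*(d + 4))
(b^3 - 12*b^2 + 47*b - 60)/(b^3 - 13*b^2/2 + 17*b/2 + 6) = 2*(b - 5)/(2*b + 1)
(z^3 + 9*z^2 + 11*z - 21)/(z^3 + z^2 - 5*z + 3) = (z + 7)/(z - 1)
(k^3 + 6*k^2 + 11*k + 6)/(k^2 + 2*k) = k + 4 + 3/k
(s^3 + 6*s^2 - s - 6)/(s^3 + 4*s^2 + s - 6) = (s^2 + 7*s + 6)/(s^2 + 5*s + 6)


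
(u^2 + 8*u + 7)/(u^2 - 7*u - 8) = (u + 7)/(u - 8)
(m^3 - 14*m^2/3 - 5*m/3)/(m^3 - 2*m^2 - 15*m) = (m + 1/3)/(m + 3)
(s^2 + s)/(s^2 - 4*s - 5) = s/(s - 5)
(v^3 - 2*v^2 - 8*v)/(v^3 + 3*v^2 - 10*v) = (v^2 - 2*v - 8)/(v^2 + 3*v - 10)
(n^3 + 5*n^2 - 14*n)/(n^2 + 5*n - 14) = n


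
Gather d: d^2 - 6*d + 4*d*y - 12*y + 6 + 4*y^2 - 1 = d^2 + d*(4*y - 6) + 4*y^2 - 12*y + 5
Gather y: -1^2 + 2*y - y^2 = -y^2 + 2*y - 1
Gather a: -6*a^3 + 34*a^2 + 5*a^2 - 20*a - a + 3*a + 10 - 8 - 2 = -6*a^3 + 39*a^2 - 18*a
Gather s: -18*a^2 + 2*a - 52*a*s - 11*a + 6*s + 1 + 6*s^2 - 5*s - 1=-18*a^2 - 9*a + 6*s^2 + s*(1 - 52*a)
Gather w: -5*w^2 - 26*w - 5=-5*w^2 - 26*w - 5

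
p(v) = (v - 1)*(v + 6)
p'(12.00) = 29.00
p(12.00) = 198.00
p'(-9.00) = -13.00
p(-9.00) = 30.00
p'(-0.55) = 3.90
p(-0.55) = -8.45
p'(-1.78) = 1.44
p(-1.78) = -11.73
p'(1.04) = 7.08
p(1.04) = 0.28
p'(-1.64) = 1.72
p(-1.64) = -11.51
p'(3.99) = 12.98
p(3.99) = 29.87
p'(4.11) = 13.22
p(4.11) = 31.44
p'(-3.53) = -2.06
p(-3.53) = -11.19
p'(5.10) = 15.20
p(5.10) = 45.51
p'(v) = 2*v + 5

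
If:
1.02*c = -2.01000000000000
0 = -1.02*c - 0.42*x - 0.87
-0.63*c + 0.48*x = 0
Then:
No Solution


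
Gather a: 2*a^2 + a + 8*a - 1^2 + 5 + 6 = 2*a^2 + 9*a + 10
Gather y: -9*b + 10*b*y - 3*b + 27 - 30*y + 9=-12*b + y*(10*b - 30) + 36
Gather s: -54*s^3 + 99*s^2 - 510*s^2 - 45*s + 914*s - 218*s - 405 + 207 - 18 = -54*s^3 - 411*s^2 + 651*s - 216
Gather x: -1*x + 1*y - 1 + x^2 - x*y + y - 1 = x^2 + x*(-y - 1) + 2*y - 2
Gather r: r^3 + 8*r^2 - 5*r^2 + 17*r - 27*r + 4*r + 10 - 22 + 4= r^3 + 3*r^2 - 6*r - 8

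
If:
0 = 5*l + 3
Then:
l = -3/5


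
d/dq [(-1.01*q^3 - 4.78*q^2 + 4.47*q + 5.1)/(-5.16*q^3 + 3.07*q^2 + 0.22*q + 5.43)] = (1.77635683940025e-15*q^5 - 27.7655*q^4 + 45.686*q^3 + 47.7206*q^2 - 83.2248*q + 23.1501)/(26.6256*q^6 - 31.6824*q^5 + 7.1545*q^4 - 54.6868*q^3 + 33.3886*q^2 + 2.3892*q + 29.4849)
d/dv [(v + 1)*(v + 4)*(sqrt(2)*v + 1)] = 3*sqrt(2)*v^2 + 2*v + 10*sqrt(2)*v + 5 + 4*sqrt(2)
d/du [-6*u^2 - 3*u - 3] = -12*u - 3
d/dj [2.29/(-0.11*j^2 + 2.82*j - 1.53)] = (0.5038*j - 6.4578)/(0.11*j^2 - 2.82*j + 1.53)^2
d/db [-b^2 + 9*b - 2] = 9 - 2*b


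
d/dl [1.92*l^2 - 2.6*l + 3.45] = 3.84*l - 2.6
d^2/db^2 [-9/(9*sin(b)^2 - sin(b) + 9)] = 9*(324*sin(b)^4 - 27*sin(b)^3 - 809*sin(b)^2 + 63*sin(b) + 160)/(9*sin(b)^2 - sin(b) + 9)^3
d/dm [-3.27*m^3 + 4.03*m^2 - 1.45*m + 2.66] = -9.81*m^2 + 8.06*m - 1.45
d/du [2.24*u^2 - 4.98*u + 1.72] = 4.48*u - 4.98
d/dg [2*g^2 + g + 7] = 4*g + 1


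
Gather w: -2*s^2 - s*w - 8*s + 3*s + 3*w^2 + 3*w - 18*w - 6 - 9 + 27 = -2*s^2 - 5*s + 3*w^2 + w*(-s - 15) + 12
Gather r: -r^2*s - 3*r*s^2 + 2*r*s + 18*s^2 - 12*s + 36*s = -r^2*s + r*(-3*s^2 + 2*s) + 18*s^2 + 24*s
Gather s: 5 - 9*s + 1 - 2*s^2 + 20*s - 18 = -2*s^2 + 11*s - 12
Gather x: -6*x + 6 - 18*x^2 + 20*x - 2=-18*x^2 + 14*x + 4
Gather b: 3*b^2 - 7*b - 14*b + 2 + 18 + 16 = 3*b^2 - 21*b + 36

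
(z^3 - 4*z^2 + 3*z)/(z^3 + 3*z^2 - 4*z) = (z - 3)/(z + 4)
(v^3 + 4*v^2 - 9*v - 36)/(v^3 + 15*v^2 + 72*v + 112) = (v^2 - 9)/(v^2 + 11*v + 28)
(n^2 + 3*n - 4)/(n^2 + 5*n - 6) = (n + 4)/(n + 6)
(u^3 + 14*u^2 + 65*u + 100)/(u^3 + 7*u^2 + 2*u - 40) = (u + 5)/(u - 2)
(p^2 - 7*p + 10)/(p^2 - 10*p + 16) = (p - 5)/(p - 8)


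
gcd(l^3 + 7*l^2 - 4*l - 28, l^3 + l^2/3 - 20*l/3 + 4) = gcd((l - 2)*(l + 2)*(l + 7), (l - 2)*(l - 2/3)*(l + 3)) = l - 2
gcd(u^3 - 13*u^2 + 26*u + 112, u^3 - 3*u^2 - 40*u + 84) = u - 7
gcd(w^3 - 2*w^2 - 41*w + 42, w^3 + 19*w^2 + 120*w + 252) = w + 6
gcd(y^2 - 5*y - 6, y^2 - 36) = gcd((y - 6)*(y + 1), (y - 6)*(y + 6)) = y - 6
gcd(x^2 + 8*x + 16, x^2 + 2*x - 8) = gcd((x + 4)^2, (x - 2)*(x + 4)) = x + 4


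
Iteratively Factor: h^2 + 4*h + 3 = (h + 3)*(h + 1)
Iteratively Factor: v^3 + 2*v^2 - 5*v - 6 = (v - 2)*(v^2 + 4*v + 3) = (v - 2)*(v + 3)*(v + 1)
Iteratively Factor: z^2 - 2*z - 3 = (z + 1)*(z - 3)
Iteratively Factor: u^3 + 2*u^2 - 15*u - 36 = (u + 3)*(u^2 - u - 12) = (u + 3)^2*(u - 4)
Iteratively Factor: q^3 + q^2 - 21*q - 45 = (q + 3)*(q^2 - 2*q - 15) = (q - 5)*(q + 3)*(q + 3)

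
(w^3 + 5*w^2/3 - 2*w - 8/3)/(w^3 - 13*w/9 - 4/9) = 3*(w + 2)/(3*w + 1)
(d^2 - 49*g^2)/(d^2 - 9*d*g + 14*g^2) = (d + 7*g)/(d - 2*g)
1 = 1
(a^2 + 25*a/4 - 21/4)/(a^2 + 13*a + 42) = (a - 3/4)/(a + 6)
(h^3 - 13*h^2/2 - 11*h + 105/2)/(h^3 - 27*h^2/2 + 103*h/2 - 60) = (h^2 - 4*h - 21)/(h^2 - 11*h + 24)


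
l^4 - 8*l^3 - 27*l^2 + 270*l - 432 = (l - 8)*(l - 3)^2*(l + 6)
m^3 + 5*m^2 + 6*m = m*(m + 2)*(m + 3)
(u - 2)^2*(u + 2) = u^3 - 2*u^2 - 4*u + 8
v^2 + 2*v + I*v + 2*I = (v + 2)*(v + I)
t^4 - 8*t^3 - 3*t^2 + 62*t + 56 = (t - 7)*(t - 4)*(t + 1)*(t + 2)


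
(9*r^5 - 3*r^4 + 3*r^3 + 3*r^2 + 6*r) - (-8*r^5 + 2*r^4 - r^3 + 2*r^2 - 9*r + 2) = 17*r^5 - 5*r^4 + 4*r^3 + r^2 + 15*r - 2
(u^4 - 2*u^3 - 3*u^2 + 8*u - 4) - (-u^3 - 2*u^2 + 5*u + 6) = u^4 - u^3 - u^2 + 3*u - 10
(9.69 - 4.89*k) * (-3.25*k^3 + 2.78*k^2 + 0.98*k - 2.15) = 15.8925*k^4 - 45.0867*k^3 + 22.146*k^2 + 20.0097*k - 20.8335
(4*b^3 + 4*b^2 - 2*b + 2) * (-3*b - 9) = -12*b^4 - 48*b^3 - 30*b^2 + 12*b - 18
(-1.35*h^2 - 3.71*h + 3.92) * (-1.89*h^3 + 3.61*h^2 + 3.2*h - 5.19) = 2.5515*h^5 + 2.1384*h^4 - 25.1219*h^3 + 9.2857*h^2 + 31.7989*h - 20.3448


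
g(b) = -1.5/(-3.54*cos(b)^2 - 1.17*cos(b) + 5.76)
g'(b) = -1.5*(-7.08*sin(b)*cos(b) - 1.17*sin(b))/(-3.54*cos(b)^2 - 1.17*cos(b) + 5.76)^2 = (10.62*cos(b) + 1.755)*sin(b)/(3.54*cos(b)^2 + 1.17*cos(b) - 5.76)^2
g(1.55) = -0.26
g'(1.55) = 0.06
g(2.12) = -0.28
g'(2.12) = -0.11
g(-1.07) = -0.34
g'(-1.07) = -0.31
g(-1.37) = -0.28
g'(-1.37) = -0.13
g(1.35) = -0.28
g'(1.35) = 0.14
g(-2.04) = -0.27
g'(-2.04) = 0.09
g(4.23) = -0.27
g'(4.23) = 0.09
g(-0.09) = -1.38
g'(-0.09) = -0.94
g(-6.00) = -1.09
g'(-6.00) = 1.77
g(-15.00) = -0.33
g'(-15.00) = 0.19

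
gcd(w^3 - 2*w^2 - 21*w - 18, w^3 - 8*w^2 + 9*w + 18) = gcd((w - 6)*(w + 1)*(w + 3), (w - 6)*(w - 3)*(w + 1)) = w^2 - 5*w - 6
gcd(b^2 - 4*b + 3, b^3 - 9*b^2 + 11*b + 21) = b - 3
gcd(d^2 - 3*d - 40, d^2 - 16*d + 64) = d - 8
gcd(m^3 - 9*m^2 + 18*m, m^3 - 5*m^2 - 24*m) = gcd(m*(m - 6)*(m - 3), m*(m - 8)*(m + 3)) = m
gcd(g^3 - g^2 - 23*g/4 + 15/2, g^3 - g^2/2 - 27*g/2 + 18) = g - 3/2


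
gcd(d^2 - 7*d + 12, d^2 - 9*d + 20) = d - 4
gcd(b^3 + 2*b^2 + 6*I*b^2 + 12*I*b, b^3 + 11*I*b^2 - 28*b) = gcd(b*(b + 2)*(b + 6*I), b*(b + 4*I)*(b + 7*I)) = b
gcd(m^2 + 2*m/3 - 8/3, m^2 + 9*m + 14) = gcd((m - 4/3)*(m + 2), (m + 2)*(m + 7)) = m + 2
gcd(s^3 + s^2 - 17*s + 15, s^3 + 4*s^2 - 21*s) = s - 3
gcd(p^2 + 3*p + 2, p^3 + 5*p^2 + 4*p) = p + 1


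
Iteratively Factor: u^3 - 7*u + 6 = (u + 3)*(u^2 - 3*u + 2) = (u - 1)*(u + 3)*(u - 2)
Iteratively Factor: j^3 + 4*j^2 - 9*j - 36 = (j + 3)*(j^2 + j - 12) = (j - 3)*(j + 3)*(j + 4)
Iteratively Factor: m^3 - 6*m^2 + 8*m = (m - 2)*(m^2 - 4*m) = m*(m - 2)*(m - 4)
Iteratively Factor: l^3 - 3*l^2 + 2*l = (l - 1)*(l^2 - 2*l) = (l - 2)*(l - 1)*(l)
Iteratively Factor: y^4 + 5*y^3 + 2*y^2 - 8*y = (y + 2)*(y^3 + 3*y^2 - 4*y) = (y - 1)*(y + 2)*(y^2 + 4*y) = (y - 1)*(y + 2)*(y + 4)*(y)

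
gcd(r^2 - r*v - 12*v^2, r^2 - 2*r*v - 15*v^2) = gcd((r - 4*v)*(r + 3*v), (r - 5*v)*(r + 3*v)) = r + 3*v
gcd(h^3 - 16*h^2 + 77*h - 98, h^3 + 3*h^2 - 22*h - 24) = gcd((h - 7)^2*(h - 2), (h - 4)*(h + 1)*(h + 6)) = 1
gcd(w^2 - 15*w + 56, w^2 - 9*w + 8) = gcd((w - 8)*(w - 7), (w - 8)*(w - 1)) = w - 8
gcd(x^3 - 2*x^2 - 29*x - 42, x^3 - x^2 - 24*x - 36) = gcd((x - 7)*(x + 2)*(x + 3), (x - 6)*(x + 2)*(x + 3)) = x^2 + 5*x + 6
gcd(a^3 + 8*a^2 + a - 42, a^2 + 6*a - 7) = a + 7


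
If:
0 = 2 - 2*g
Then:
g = 1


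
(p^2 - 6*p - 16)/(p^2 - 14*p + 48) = (p + 2)/(p - 6)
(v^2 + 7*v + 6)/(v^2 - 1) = (v + 6)/(v - 1)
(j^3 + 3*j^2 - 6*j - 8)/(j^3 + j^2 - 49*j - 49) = (j^2 + 2*j - 8)/(j^2 - 49)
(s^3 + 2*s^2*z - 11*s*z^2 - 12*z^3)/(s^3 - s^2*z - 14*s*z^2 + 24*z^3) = (-s - z)/(-s + 2*z)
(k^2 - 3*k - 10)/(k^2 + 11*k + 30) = (k^2 - 3*k - 10)/(k^2 + 11*k + 30)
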